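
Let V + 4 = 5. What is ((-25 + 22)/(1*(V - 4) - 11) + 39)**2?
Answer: 301401/196 ≈ 1537.8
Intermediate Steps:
V = 1 (V = -4 + 5 = 1)
((-25 + 22)/(1*(V - 4) - 11) + 39)**2 = ((-25 + 22)/(1*(1 - 4) - 11) + 39)**2 = (-3/(1*(-3) - 11) + 39)**2 = (-3/(-3 - 11) + 39)**2 = (-3/(-14) + 39)**2 = (-3*(-1/14) + 39)**2 = (3/14 + 39)**2 = (549/14)**2 = 301401/196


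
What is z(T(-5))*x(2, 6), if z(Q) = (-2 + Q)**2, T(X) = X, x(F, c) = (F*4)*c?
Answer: 2352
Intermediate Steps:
x(F, c) = 4*F*c (x(F, c) = (4*F)*c = 4*F*c)
z(T(-5))*x(2, 6) = (-2 - 5)**2*(4*2*6) = (-7)**2*48 = 49*48 = 2352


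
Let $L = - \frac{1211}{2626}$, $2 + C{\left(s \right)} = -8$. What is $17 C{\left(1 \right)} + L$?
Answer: $- \frac{447631}{2626} \approx -170.46$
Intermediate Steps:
$C{\left(s \right)} = -10$ ($C{\left(s \right)} = -2 - 8 = -10$)
$L = - \frac{1211}{2626}$ ($L = \left(-1211\right) \frac{1}{2626} = - \frac{1211}{2626} \approx -0.46116$)
$17 C{\left(1 \right)} + L = 17 \left(-10\right) - \frac{1211}{2626} = -170 - \frac{1211}{2626} = - \frac{447631}{2626}$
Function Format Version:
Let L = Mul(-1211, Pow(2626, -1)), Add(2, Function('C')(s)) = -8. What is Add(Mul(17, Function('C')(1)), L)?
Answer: Rational(-447631, 2626) ≈ -170.46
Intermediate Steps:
Function('C')(s) = -10 (Function('C')(s) = Add(-2, -8) = -10)
L = Rational(-1211, 2626) (L = Mul(-1211, Rational(1, 2626)) = Rational(-1211, 2626) ≈ -0.46116)
Add(Mul(17, Function('C')(1)), L) = Add(Mul(17, -10), Rational(-1211, 2626)) = Add(-170, Rational(-1211, 2626)) = Rational(-447631, 2626)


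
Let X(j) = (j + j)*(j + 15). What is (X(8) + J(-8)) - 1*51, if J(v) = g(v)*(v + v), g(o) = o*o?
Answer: -707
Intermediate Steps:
g(o) = o**2
J(v) = 2*v**3 (J(v) = v**2*(v + v) = v**2*(2*v) = 2*v**3)
X(j) = 2*j*(15 + j) (X(j) = (2*j)*(15 + j) = 2*j*(15 + j))
(X(8) + J(-8)) - 1*51 = (2*8*(15 + 8) + 2*(-8)**3) - 1*51 = (2*8*23 + 2*(-512)) - 51 = (368 - 1024) - 51 = -656 - 51 = -707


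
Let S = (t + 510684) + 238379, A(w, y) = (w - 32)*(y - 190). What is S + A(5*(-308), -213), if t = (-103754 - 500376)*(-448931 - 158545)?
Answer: 366995858459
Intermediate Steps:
A(w, y) = (-190 + y)*(-32 + w) (A(w, y) = (-32 + w)*(-190 + y) = (-190 + y)*(-32 + w))
t = 366994475880 (t = -604130*(-607476) = 366994475880)
S = 366995224943 (S = (366994475880 + 510684) + 238379 = 366994986564 + 238379 = 366995224943)
S + A(5*(-308), -213) = 366995224943 + (6080 - 950*(-308) - 32*(-213) + (5*(-308))*(-213)) = 366995224943 + (6080 - 190*(-1540) + 6816 - 1540*(-213)) = 366995224943 + (6080 + 292600 + 6816 + 328020) = 366995224943 + 633516 = 366995858459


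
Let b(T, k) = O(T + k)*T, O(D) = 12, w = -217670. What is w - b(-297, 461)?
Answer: -214106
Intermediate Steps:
b(T, k) = 12*T
w - b(-297, 461) = -217670 - 12*(-297) = -217670 - 1*(-3564) = -217670 + 3564 = -214106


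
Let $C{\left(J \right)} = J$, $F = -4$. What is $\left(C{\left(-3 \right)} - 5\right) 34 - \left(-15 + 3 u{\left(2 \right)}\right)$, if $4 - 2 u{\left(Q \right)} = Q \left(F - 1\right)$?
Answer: $-278$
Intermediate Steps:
$u{\left(Q \right)} = 2 + \frac{5 Q}{2}$ ($u{\left(Q \right)} = 2 - \frac{Q \left(-4 - 1\right)}{2} = 2 - \frac{Q \left(-5\right)}{2} = 2 - \frac{\left(-5\right) Q}{2} = 2 + \frac{5 Q}{2}$)
$\left(C{\left(-3 \right)} - 5\right) 34 - \left(-15 + 3 u{\left(2 \right)}\right) = \left(-3 - 5\right) 34 + \left(\left(- 3 \left(2 + \frac{5}{2} \cdot 2\right) + 13\right) + 2\right) = \left(-8\right) 34 + \left(\left(- 3 \left(2 + 5\right) + 13\right) + 2\right) = -272 + \left(\left(\left(-3\right) 7 + 13\right) + 2\right) = -272 + \left(\left(-21 + 13\right) + 2\right) = -272 + \left(-8 + 2\right) = -272 - 6 = -278$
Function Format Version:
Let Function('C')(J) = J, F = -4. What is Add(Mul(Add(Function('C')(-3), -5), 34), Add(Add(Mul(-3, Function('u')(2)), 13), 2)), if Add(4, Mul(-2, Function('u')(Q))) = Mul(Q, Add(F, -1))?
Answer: -278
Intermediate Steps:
Function('u')(Q) = Add(2, Mul(Rational(5, 2), Q)) (Function('u')(Q) = Add(2, Mul(Rational(-1, 2), Mul(Q, Add(-4, -1)))) = Add(2, Mul(Rational(-1, 2), Mul(Q, -5))) = Add(2, Mul(Rational(-1, 2), Mul(-5, Q))) = Add(2, Mul(Rational(5, 2), Q)))
Add(Mul(Add(Function('C')(-3), -5), 34), Add(Add(Mul(-3, Function('u')(2)), 13), 2)) = Add(Mul(Add(-3, -5), 34), Add(Add(Mul(-3, Add(2, Mul(Rational(5, 2), 2))), 13), 2)) = Add(Mul(-8, 34), Add(Add(Mul(-3, Add(2, 5)), 13), 2)) = Add(-272, Add(Add(Mul(-3, 7), 13), 2)) = Add(-272, Add(Add(-21, 13), 2)) = Add(-272, Add(-8, 2)) = Add(-272, -6) = -278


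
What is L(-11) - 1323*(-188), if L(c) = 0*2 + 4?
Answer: 248728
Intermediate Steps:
L(c) = 4 (L(c) = 0 + 4 = 4)
L(-11) - 1323*(-188) = 4 - 1323*(-188) = 4 + 248724 = 248728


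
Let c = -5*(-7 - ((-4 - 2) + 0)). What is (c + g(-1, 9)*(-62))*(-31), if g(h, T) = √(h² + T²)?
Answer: -155 + 1922*√82 ≈ 17249.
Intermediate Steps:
c = 5 (c = -5*(-7 - (-6 + 0)) = -5*(-7 - 1*(-6)) = -5*(-7 + 6) = -5*(-1) = 5)
g(h, T) = √(T² + h²)
(c + g(-1, 9)*(-62))*(-31) = (5 + √(9² + (-1)²)*(-62))*(-31) = (5 + √(81 + 1)*(-62))*(-31) = (5 + √82*(-62))*(-31) = (5 - 62*√82)*(-31) = -155 + 1922*√82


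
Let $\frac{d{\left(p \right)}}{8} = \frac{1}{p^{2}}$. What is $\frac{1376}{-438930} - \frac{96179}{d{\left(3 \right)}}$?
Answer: $- \frac{189971323619}{1755720} \approx -1.082 \cdot 10^{5}$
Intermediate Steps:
$d{\left(p \right)} = \frac{8}{p^{2}}$
$\frac{1376}{-438930} - \frac{96179}{d{\left(3 \right)}} = \frac{1376}{-438930} - \frac{96179}{8 \cdot \frac{1}{9}} = 1376 \left(- \frac{1}{438930}\right) - \frac{96179}{8 \cdot \frac{1}{9}} = - \frac{688}{219465} - \frac{96179}{\frac{8}{9}} = - \frac{688}{219465} - \frac{865611}{8} = - \frac{189971323619}{1755720}$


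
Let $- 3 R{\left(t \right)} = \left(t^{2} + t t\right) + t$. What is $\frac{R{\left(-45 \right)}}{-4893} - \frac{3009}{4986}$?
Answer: $- \frac{896303}{2710722} \approx -0.33065$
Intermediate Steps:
$R{\left(t \right)} = - \frac{2 t^{2}}{3} - \frac{t}{3}$ ($R{\left(t \right)} = - \frac{\left(t^{2} + t t\right) + t}{3} = - \frac{\left(t^{2} + t^{2}\right) + t}{3} = - \frac{2 t^{2} + t}{3} = - \frac{t + 2 t^{2}}{3} = - \frac{2 t^{2}}{3} - \frac{t}{3}$)
$\frac{R{\left(-45 \right)}}{-4893} - \frac{3009}{4986} = \frac{\left(- \frac{1}{3}\right) \left(-45\right) \left(1 + 2 \left(-45\right)\right)}{-4893} - \frac{3009}{4986} = \left(- \frac{1}{3}\right) \left(-45\right) \left(1 - 90\right) \left(- \frac{1}{4893}\right) - \frac{1003}{1662} = \left(- \frac{1}{3}\right) \left(-45\right) \left(-89\right) \left(- \frac{1}{4893}\right) - \frac{1003}{1662} = \left(-1335\right) \left(- \frac{1}{4893}\right) - \frac{1003}{1662} = \frac{445}{1631} - \frac{1003}{1662} = - \frac{896303}{2710722}$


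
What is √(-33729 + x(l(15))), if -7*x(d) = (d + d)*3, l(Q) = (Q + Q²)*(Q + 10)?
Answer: I*√1904721/7 ≈ 197.16*I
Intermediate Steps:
l(Q) = (10 + Q)*(Q + Q²) (l(Q) = (Q + Q²)*(10 + Q) = (10 + Q)*(Q + Q²))
x(d) = -6*d/7 (x(d) = -(d + d)*3/7 = -2*d*3/7 = -6*d/7)
√(-33729 + x(l(15))) = √(-33729 - 90*(10 + 15² + 11*15)/7) = √(-33729 - 90*(10 + 225 + 165)/7) = √(-33729 - 90*400/7) = √(-33729 - 6/7*6000) = √(-33729 - 36000/7) = √(-272103/7) = I*√1904721/7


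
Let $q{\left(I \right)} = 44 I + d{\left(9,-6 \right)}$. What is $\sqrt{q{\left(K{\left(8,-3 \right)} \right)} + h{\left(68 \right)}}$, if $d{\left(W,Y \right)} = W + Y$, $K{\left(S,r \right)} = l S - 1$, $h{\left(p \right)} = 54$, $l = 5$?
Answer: $3 \sqrt{197} \approx 42.107$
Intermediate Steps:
$K{\left(S,r \right)} = -1 + 5 S$ ($K{\left(S,r \right)} = 5 S - 1 = -1 + 5 S$)
$q{\left(I \right)} = 3 + 44 I$ ($q{\left(I \right)} = 44 I + \left(9 - 6\right) = 44 I + 3 = 3 + 44 I$)
$\sqrt{q{\left(K{\left(8,-3 \right)} \right)} + h{\left(68 \right)}} = \sqrt{\left(3 + 44 \left(-1 + 5 \cdot 8\right)\right) + 54} = \sqrt{\left(3 + 44 \left(-1 + 40\right)\right) + 54} = \sqrt{\left(3 + 44 \cdot 39\right) + 54} = \sqrt{\left(3 + 1716\right) + 54} = \sqrt{1719 + 54} = \sqrt{1773} = 3 \sqrt{197}$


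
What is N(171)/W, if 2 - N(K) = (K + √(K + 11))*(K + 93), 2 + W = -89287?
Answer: 45142/89289 + 88*√182/29763 ≈ 0.54546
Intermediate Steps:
W = -89289 (W = -2 - 89287 = -89289)
N(K) = 2 - (93 + K)*(K + √(11 + K)) (N(K) = 2 - (K + √(K + 11))*(K + 93) = 2 - (K + √(11 + K))*(93 + K) = 2 - (93 + K)*(K + √(11 + K)))
N(171)/W = (2 - 1*171² - 93*171 - 93*√(11 + 171) - 1*171*√(11 + 171))/(-89289) = (2 - 1*29241 - 15903 - 93*√182 - 1*171*√182)*(-1/89289) = (2 - 29241 - 15903 - 93*√182 - 171*√182)*(-1/89289) = (-45142 - 264*√182)*(-1/89289) = 45142/89289 + 88*√182/29763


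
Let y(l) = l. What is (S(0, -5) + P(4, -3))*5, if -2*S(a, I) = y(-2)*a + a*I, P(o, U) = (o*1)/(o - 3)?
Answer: 20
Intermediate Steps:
P(o, U) = o/(-3 + o)
S(a, I) = a - I*a/2 (S(a, I) = -(-2*a + a*I)/2 = -(-2*a + I*a)/2 = a - I*a/2)
(S(0, -5) + P(4, -3))*5 = ((½)*0*(2 - 1*(-5)) + 4/(-3 + 4))*5 = ((½)*0*(2 + 5) + 4/1)*5 = ((½)*0*7 + 4*1)*5 = (0 + 4)*5 = 4*5 = 20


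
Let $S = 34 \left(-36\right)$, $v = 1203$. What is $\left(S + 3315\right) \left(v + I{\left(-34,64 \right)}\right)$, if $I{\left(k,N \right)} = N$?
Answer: $2649297$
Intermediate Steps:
$S = -1224$
$\left(S + 3315\right) \left(v + I{\left(-34,64 \right)}\right) = \left(-1224 + 3315\right) \left(1203 + 64\right) = 2091 \cdot 1267 = 2649297$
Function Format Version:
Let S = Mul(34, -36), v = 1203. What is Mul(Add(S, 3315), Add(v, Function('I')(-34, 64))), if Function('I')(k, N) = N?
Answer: 2649297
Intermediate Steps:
S = -1224
Mul(Add(S, 3315), Add(v, Function('I')(-34, 64))) = Mul(Add(-1224, 3315), Add(1203, 64)) = Mul(2091, 1267) = 2649297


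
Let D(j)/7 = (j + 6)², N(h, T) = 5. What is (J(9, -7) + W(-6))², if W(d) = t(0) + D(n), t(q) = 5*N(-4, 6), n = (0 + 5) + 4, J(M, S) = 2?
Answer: 2566404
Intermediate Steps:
n = 9 (n = 5 + 4 = 9)
D(j) = 7*(6 + j)² (D(j) = 7*(j + 6)² = 7*(6 + j)²)
t(q) = 25 (t(q) = 5*5 = 25)
W(d) = 1600 (W(d) = 25 + 7*(6 + 9)² = 25 + 7*15² = 25 + 7*225 = 25 + 1575 = 1600)
(J(9, -7) + W(-6))² = (2 + 1600)² = 1602² = 2566404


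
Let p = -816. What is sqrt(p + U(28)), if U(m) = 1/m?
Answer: I*sqrt(159929)/14 ≈ 28.565*I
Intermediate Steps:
sqrt(p + U(28)) = sqrt(-816 + 1/28) = sqrt(-22847/28) = I*sqrt(159929)/14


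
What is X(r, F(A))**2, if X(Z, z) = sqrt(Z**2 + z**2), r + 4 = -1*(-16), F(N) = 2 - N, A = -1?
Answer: 153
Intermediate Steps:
r = 12 (r = -4 - 1*(-16) = -4 + 16 = 12)
X(r, F(A))**2 = (sqrt(12**2 + (2 - 1*(-1))**2))**2 = (sqrt(144 + (2 + 1)**2))**2 = (sqrt(144 + 3**2))**2 = (sqrt(144 + 9))**2 = (sqrt(153))**2 = (3*sqrt(17))**2 = 153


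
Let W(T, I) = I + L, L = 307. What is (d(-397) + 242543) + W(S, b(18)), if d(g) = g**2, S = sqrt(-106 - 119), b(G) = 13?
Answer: 400472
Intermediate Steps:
S = 15*I (S = sqrt(-225) = 15*I ≈ 15.0*I)
W(T, I) = 307 + I (W(T, I) = I + 307 = 307 + I)
(d(-397) + 242543) + W(S, b(18)) = ((-397)**2 + 242543) + (307 + 13) = (157609 + 242543) + 320 = 400152 + 320 = 400472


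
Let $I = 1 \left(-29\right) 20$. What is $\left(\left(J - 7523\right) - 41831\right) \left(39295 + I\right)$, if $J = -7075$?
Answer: $-2184648735$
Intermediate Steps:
$I = -580$ ($I = \left(-29\right) 20 = -580$)
$\left(\left(J - 7523\right) - 41831\right) \left(39295 + I\right) = \left(\left(-7075 - 7523\right) - 41831\right) \left(39295 - 580\right) = \left(-14598 - 41831\right) 38715 = \left(-56429\right) 38715 = -2184648735$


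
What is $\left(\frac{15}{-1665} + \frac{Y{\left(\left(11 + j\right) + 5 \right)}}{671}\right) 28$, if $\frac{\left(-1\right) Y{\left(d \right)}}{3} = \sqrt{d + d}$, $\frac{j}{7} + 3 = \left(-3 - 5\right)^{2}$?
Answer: $- \frac{28}{111} - \frac{84 \sqrt{886}}{671} \approx -3.9785$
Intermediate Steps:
$j = 427$ ($j = -21 + 7 \left(-3 - 5\right)^{2} = -21 + 7 \left(-8\right)^{2} = -21 + 7 \cdot 64 = -21 + 448 = 427$)
$Y{\left(d \right)} = - 3 \sqrt{2} \sqrt{d}$ ($Y{\left(d \right)} = - 3 \sqrt{d + d} = - 3 \sqrt{2 d} = - 3 \sqrt{2} \sqrt{d}$)
$\left(\frac{15}{-1665} + \frac{Y{\left(\left(11 + j\right) + 5 \right)}}{671}\right) 28 = \left(\frac{15}{-1665} + \frac{\left(-3\right) \sqrt{2} \sqrt{\left(11 + 427\right) + 5}}{671}\right) 28 = \left(15 \left(- \frac{1}{1665}\right) + - 3 \sqrt{2} \sqrt{438 + 5} \cdot \frac{1}{671}\right) 28 = \left(- \frac{1}{111} + - 3 \sqrt{2} \sqrt{443} \cdot \frac{1}{671}\right) 28 = \left(- \frac{1}{111} + - 3 \sqrt{886} \cdot \frac{1}{671}\right) 28 = \left(- \frac{1}{111} - \frac{3 \sqrt{886}}{671}\right) 28 = - \frac{28}{111} - \frac{84 \sqrt{886}}{671}$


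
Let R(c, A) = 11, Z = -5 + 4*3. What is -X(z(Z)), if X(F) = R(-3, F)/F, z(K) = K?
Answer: -11/7 ≈ -1.5714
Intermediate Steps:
Z = 7 (Z = -5 + 12 = 7)
X(F) = 11/F
-X(z(Z)) = -11/7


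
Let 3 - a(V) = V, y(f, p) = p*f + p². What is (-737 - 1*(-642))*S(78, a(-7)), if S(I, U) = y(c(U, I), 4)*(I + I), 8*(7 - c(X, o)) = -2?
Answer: -666900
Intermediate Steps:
c(X, o) = 29/4 (c(X, o) = 7 - ⅛*(-2) = 7 + ¼ = 29/4)
y(f, p) = p² + f*p (y(f, p) = f*p + p² = p² + f*p)
a(V) = 3 - V
S(I, U) = 90*I (S(I, U) = (4*(29/4 + 4))*(I + I) = (4*(45/4))*(2*I) = 45*(2*I) = 90*I)
(-737 - 1*(-642))*S(78, a(-7)) = (-737 - 1*(-642))*(90*78) = (-737 + 642)*7020 = -95*7020 = -666900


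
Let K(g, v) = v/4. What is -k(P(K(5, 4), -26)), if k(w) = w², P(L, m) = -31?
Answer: -961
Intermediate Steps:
K(g, v) = v/4 (K(g, v) = v*(¼) = v/4)
-k(P(K(5, 4), -26)) = -1*(-31)² = -1*961 = -961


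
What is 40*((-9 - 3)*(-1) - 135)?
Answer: -4920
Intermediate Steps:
40*((-9 - 3)*(-1) - 135) = 40*(-12*(-1) - 135) = 40*(12 - 135) = 40*(-123) = -4920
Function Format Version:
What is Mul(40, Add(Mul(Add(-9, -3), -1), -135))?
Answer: -4920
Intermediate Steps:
Mul(40, Add(Mul(Add(-9, -3), -1), -135)) = Mul(40, Add(Mul(-12, -1), -135)) = Mul(40, Add(12, -135)) = Mul(40, -123) = -4920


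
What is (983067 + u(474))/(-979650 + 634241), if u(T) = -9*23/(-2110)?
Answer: -2074271577/728812990 ≈ -2.8461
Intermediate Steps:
u(T) = 207/2110 (u(T) = -207*(-1/2110) = 207/2110)
(983067 + u(474))/(-979650 + 634241) = (983067 + 207/2110)/(-979650 + 634241) = (2074271577/2110)/(-345409) = (2074271577/2110)*(-1/345409) = -2074271577/728812990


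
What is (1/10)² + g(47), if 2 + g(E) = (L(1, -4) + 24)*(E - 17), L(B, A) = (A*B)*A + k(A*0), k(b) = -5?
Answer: 104801/100 ≈ 1048.0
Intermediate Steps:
L(B, A) = -5 + B*A² (L(B, A) = (A*B)*A - 5 = B*A² - 5 = -5 + B*A²)
g(E) = -597 + 35*E (g(E) = -2 + ((-5 + 1*(-4)²) + 24)*(E - 17) = -2 + ((-5 + 1*16) + 24)*(-17 + E) = -2 + ((-5 + 16) + 24)*(-17 + E) = -2 + (11 + 24)*(-17 + E) = -2 + 35*(-17 + E) = -2 + (-595 + 35*E) = -597 + 35*E)
(1/10)² + g(47) = (1/10)² + (-597 + 35*47) = (⅒)² + (-597 + 1645) = 1/100 + 1048 = 104801/100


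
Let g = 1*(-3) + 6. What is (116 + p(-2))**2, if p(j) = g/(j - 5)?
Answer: 654481/49 ≈ 13357.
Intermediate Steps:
g = 3 (g = -3 + 6 = 3)
p(j) = 3/(-5 + j) (p(j) = 3/(j - 5) = 3/(-5 + j))
(116 + p(-2))**2 = (116 + 3/(-5 - 2))**2 = (116 + 3/(-7))**2 = (116 + 3*(-1/7))**2 = (116 - 3/7)**2 = (809/7)**2 = 654481/49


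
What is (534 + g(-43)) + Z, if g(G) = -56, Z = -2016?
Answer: -1538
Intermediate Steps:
(534 + g(-43)) + Z = (534 - 56) - 2016 = 478 - 2016 = -1538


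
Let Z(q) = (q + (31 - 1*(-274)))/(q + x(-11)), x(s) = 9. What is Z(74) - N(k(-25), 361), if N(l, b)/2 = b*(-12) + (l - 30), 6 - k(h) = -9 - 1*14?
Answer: 719657/83 ≈ 8670.6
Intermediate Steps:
k(h) = 29 (k(h) = 6 - (-9 - 1*14) = 6 - (-9 - 14) = 6 - 1*(-23) = 6 + 23 = 29)
Z(q) = (305 + q)/(9 + q) (Z(q) = (q + (31 - 1*(-274)))/(q + 9) = (q + (31 + 274))/(9 + q) = (q + 305)/(9 + q) = (305 + q)/(9 + q))
N(l, b) = -60 - 24*b + 2*l (N(l, b) = 2*(b*(-12) + (l - 30)) = 2*(-12*b + (-30 + l)) = 2*(-30 + l - 12*b) = -60 - 24*b + 2*l)
Z(74) - N(k(-25), 361) = (305 + 74)/(9 + 74) - (-60 - 24*361 + 2*29) = 379/83 - (-60 - 8664 + 58) = (1/83)*379 - 1*(-8666) = 379/83 + 8666 = 719657/83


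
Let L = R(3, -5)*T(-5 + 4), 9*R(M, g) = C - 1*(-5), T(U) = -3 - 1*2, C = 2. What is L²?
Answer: 1225/81 ≈ 15.123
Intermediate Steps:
T(U) = -5 (T(U) = -3 - 2 = -5)
R(M, g) = 7/9 (R(M, g) = (2 - 1*(-5))/9 = (2 + 5)/9 = (⅑)*7 = 7/9)
L = -35/9 (L = (7/9)*(-5) = -35/9 ≈ -3.8889)
L² = (-35/9)² = 1225/81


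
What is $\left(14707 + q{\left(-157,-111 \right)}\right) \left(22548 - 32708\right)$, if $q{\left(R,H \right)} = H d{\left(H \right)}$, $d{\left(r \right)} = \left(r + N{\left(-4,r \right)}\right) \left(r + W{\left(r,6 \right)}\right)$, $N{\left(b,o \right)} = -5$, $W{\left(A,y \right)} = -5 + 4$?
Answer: $14502434800$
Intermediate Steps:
$W{\left(A,y \right)} = -1$
$d{\left(r \right)} = \left(-1 + r\right) \left(-5 + r\right)$ ($d{\left(r \right)} = \left(r - 5\right) \left(r - 1\right) = \left(-5 + r\right) \left(-1 + r\right) = \left(-1 + r\right) \left(-5 + r\right)$)
$q{\left(R,H \right)} = H \left(5 + H^{2} - 6 H\right)$
$\left(14707 + q{\left(-157,-111 \right)}\right) \left(22548 - 32708\right) = \left(14707 - 111 \left(5 + \left(-111\right)^{2} - -666\right)\right) \left(22548 - 32708\right) = \left(14707 - 111 \left(5 + 12321 + 666\right)\right) \left(-10160\right) = \left(14707 - 1442112\right) \left(-10160\right) = \left(-1427405\right) \left(-10160\right) = 14502434800$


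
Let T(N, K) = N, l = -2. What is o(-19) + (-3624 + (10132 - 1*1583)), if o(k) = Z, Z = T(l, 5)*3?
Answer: 4919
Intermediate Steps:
Z = -6 (Z = -2*3 = -6)
o(k) = -6
o(-19) + (-3624 + (10132 - 1*1583)) = -6 + (-3624 + (10132 - 1*1583)) = -6 + (-3624 + (10132 - 1583)) = -6 + (-3624 + 8549) = -6 + 4925 = 4919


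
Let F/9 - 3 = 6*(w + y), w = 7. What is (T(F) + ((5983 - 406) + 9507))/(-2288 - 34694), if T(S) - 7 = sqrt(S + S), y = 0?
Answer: -15091/36982 - 9*sqrt(10)/36982 ≈ -0.40883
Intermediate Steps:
F = 405 (F = 27 + 9*(6*(7 + 0)) = 27 + 9*(6*7) = 27 + 9*42 = 27 + 378 = 405)
T(S) = 7 + sqrt(2)*sqrt(S) (T(S) = 7 + sqrt(S + S) = 7 + sqrt(2*S) = 7 + sqrt(2)*sqrt(S))
(T(F) + ((5983 - 406) + 9507))/(-2288 - 34694) = ((7 + sqrt(2)*sqrt(405)) + ((5983 - 406) + 9507))/(-2288 - 34694) = ((7 + sqrt(2)*(9*sqrt(5))) + (5577 + 9507))/(-36982) = ((7 + 9*sqrt(10)) + 15084)*(-1/36982) = (15091 + 9*sqrt(10))*(-1/36982) = -15091/36982 - 9*sqrt(10)/36982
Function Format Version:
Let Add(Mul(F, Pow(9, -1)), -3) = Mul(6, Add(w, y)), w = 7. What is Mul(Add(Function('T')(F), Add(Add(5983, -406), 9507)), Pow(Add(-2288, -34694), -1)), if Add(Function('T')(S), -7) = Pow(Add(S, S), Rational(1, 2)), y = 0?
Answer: Add(Rational(-15091, 36982), Mul(Rational(-9, 36982), Pow(10, Rational(1, 2)))) ≈ -0.40883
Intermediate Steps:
F = 405 (F = Add(27, Mul(9, Mul(6, Add(7, 0)))) = Add(27, Mul(9, Mul(6, 7))) = Add(27, Mul(9, 42)) = Add(27, 378) = 405)
Function('T')(S) = Add(7, Mul(Pow(2, Rational(1, 2)), Pow(S, Rational(1, 2)))) (Function('T')(S) = Add(7, Pow(Add(S, S), Rational(1, 2))) = Add(7, Pow(Mul(2, S), Rational(1, 2))) = Add(7, Mul(Pow(2, Rational(1, 2)), Pow(S, Rational(1, 2)))))
Mul(Add(Function('T')(F), Add(Add(5983, -406), 9507)), Pow(Add(-2288, -34694), -1)) = Mul(Add(Add(7, Mul(Pow(2, Rational(1, 2)), Pow(405, Rational(1, 2)))), Add(Add(5983, -406), 9507)), Pow(Add(-2288, -34694), -1)) = Mul(Add(Add(7, Mul(Pow(2, Rational(1, 2)), Mul(9, Pow(5, Rational(1, 2))))), Add(5577, 9507)), Pow(-36982, -1)) = Mul(Add(Add(7, Mul(9, Pow(10, Rational(1, 2)))), 15084), Rational(-1, 36982)) = Mul(Add(15091, Mul(9, Pow(10, Rational(1, 2)))), Rational(-1, 36982)) = Add(Rational(-15091, 36982), Mul(Rational(-9, 36982), Pow(10, Rational(1, 2))))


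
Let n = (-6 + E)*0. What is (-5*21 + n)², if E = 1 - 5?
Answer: 11025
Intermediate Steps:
E = -4
n = 0 (n = (-6 - 4)*0 = -10*0 = 0)
(-5*21 + n)² = (-5*21 + 0)² = (-105 + 0)² = (-105)² = 11025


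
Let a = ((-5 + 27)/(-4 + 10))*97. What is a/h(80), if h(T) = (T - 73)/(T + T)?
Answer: 170720/21 ≈ 8129.5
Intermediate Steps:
h(T) = (-73 + T)/(2*T) (h(T) = (-73 + T)/((2*T)) = (-73 + T)*(1/(2*T)) = (-73 + T)/(2*T))
a = 1067/3 (a = (22/6)*97 = (22*(⅙))*97 = (11/3)*97 = 1067/3 ≈ 355.67)
a/h(80) = 1067/(3*(((½)*(-73 + 80)/80))) = 1067/(3*(((½)*(1/80)*7))) = 1067/(3*(7/160)) = (1067/3)*(160/7) = 170720/21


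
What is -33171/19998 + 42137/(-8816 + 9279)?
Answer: 275765851/3086358 ≈ 89.350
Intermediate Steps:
-33171/19998 + 42137/(-8816 + 9279) = -33171*1/19998 + 42137/463 = -11057/6666 + 42137*(1/463) = -11057/6666 + 42137/463 = 275765851/3086358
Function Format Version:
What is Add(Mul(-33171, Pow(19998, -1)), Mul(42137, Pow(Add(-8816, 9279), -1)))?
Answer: Rational(275765851, 3086358) ≈ 89.350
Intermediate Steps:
Add(Mul(-33171, Pow(19998, -1)), Mul(42137, Pow(Add(-8816, 9279), -1))) = Add(Mul(-33171, Rational(1, 19998)), Mul(42137, Pow(463, -1))) = Add(Rational(-11057, 6666), Mul(42137, Rational(1, 463))) = Add(Rational(-11057, 6666), Rational(42137, 463)) = Rational(275765851, 3086358)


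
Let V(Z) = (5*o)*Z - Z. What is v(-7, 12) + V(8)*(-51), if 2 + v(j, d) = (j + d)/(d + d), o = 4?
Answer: -186091/24 ≈ -7753.8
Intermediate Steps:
v(j, d) = -2 + (d + j)/(2*d) (v(j, d) = -2 + (j + d)/(d + d) = -2 + (d + j)/((2*d)) = -2 + (d + j)*(1/(2*d)) = -2 + (d + j)/(2*d))
V(Z) = 19*Z (V(Z) = (5*4)*Z - Z = 20*Z - Z = 19*Z)
v(-7, 12) + V(8)*(-51) = (½)*(-7 - 3*12)/12 + (19*8)*(-51) = (½)*(1/12)*(-7 - 36) + 152*(-51) = (½)*(1/12)*(-43) - 7752 = -43/24 - 7752 = -186091/24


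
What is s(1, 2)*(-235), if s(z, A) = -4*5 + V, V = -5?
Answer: 5875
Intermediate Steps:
s(z, A) = -25 (s(z, A) = -4*5 - 5 = -20 - 5 = -25)
s(1, 2)*(-235) = -25*(-235) = 5875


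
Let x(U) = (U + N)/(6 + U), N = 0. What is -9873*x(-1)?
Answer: 9873/5 ≈ 1974.6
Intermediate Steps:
x(U) = U/(6 + U) (x(U) = (U + 0)/(6 + U) = U/(6 + U))
-9873*x(-1) = -(-9873)/(6 - 1) = -(-9873)/5 = -9873*(-⅕) = 9873/5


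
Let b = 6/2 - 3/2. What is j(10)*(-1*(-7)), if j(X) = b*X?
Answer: 105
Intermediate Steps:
b = 3/2 (b = 6*(½) - 3*½ = 3 - 3/2 = 3/2 ≈ 1.5000)
j(X) = 3*X/2
j(10)*(-1*(-7)) = ((3/2)*10)*(-1*(-7)) = 15*7 = 105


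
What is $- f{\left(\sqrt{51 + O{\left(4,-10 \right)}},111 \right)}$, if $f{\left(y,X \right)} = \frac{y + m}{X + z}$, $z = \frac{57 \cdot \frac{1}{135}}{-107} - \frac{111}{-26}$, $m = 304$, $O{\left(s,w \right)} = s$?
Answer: $- \frac{38057760}{14430061} - \frac{125190 \sqrt{55}}{14430061} \approx -2.7017$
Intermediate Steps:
$z = \frac{533971}{125190}$ ($z = 57 \cdot \frac{1}{135} \left(- \frac{1}{107}\right) - - \frac{111}{26} = \frac{19}{45} \left(- \frac{1}{107}\right) + \frac{111}{26} = - \frac{19}{4815} + \frac{111}{26} = \frac{533971}{125190} \approx 4.2653$)
$f{\left(y,X \right)} = \frac{304 + y}{\frac{533971}{125190} + X}$ ($f{\left(y,X \right)} = \frac{y + 304}{X + \frac{533971}{125190}} = \frac{304 + y}{\frac{533971}{125190} + X}$)
$- f{\left(\sqrt{51 + O{\left(4,-10 \right)}},111 \right)} = - \frac{125190 \left(304 + \sqrt{51 + 4}\right)}{533971 + 125190 \cdot 111} = - \frac{125190 \left(304 + \sqrt{55}\right)}{533971 + 13896090} = - \frac{125190 \left(304 + \sqrt{55}\right)}{14430061} = - (\frac{38057760}{14430061} + \frac{125190 \sqrt{55}}{14430061}) = - \frac{38057760}{14430061} - \frac{125190 \sqrt{55}}{14430061}$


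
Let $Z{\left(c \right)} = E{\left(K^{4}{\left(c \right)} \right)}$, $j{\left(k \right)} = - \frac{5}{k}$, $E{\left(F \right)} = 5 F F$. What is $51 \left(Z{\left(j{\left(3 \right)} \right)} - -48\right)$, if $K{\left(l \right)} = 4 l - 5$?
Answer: $\frac{191409413556901}{2187} \approx 8.7521 \cdot 10^{10}$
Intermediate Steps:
$K{\left(l \right)} = -5 + 4 l$
$E{\left(F \right)} = 5 F^{2}$
$Z{\left(c \right)} = 5 \left(-5 + 4 c\right)^{8}$ ($Z{\left(c \right)} = 5 \left(\left(-5 + 4 c\right)^{4}\right)^{2} = 5 \left(-5 + 4 c\right)^{8}$)
$51 \left(Z{\left(j{\left(3 \right)} \right)} - -48\right) = 51 \left(5 \left(-5 + 4 \left(- \frac{5}{3}\right)\right)^{8} - -48\right) = 51 \left(5 \left(-5 + 4 \left(\left(-5\right) \frac{1}{3}\right)\right)^{8} + \left(-30 + 78\right)\right) = 51 \left(5 \left(-5 + 4 \left(- \frac{5}{3}\right)\right)^{8} + 48\right) = 51 \left(5 \left(-5 - \frac{20}{3}\right)^{8} + 48\right) = 51 \left(5 \left(- \frac{35}{3}\right)^{8} + 48\right) = 51 \left(5 \cdot \frac{2251875390625}{6561} + 48\right) = 51 \left(\frac{11259376953125}{6561} + 48\right) = 51 \cdot \frac{11259377268053}{6561} = \frac{191409413556901}{2187}$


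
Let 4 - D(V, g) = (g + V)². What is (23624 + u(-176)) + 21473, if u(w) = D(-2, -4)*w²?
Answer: -946135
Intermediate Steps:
D(V, g) = 4 - (V + g)² (D(V, g) = 4 - (g + V)² = 4 - (V + g)²)
u(w) = -32*w² (u(w) = (4 - (-2 - 4)²)*w² = (4 - 1*(-6)²)*w² = (4 - 1*36)*w² = (4 - 36)*w² = -32*w²)
(23624 + u(-176)) + 21473 = (23624 - 32*(-176)²) + 21473 = (23624 - 32*30976) + 21473 = (23624 - 991232) + 21473 = -967608 + 21473 = -946135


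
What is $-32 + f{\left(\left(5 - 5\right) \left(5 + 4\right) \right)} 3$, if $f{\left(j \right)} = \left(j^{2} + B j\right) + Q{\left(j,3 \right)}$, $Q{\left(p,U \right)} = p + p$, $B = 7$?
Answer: $-32$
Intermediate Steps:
$Q{\left(p,U \right)} = 2 p$
$f{\left(j \right)} = j^{2} + 9 j$ ($f{\left(j \right)} = \left(j^{2} + 7 j\right) + 2 j = j^{2} + 9 j$)
$-32 + f{\left(\left(5 - 5\right) \left(5 + 4\right) \right)} 3 = -32 + \left(5 - 5\right) \left(5 + 4\right) \left(9 + \left(5 - 5\right) \left(5 + 4\right)\right) 3 = -32 + 0 \cdot 9 \left(9 + 0 \cdot 9\right) 3 = -32 + 0 \left(9 + 0\right) 3 = -32 + 0 \cdot 9 \cdot 3 = -32 + 0 \cdot 3 = -32 + 0 = -32$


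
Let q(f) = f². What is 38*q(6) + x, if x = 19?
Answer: 1387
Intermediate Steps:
38*q(6) + x = 38*6² + 19 = 38*36 + 19 = 1368 + 19 = 1387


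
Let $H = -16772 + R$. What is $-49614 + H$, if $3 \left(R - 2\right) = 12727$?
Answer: $- \frac{186425}{3} \approx -62142.0$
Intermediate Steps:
$R = \frac{12733}{3}$ ($R = 2 + \frac{1}{3} \cdot 12727 = 2 + \frac{12727}{3} = \frac{12733}{3} \approx 4244.3$)
$H = - \frac{37583}{3}$ ($H = -16772 + \frac{12733}{3} = - \frac{37583}{3} \approx -12528.0$)
$-49614 + H = -49614 - \frac{37583}{3} = - \frac{186425}{3}$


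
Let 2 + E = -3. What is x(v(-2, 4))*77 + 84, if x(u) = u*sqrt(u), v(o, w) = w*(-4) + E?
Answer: 84 - 1617*I*sqrt(21) ≈ 84.0 - 7410.0*I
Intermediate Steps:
E = -5 (E = -2 - 3 = -5)
v(o, w) = -5 - 4*w (v(o, w) = w*(-4) - 5 = -4*w - 5 = -5 - 4*w)
x(u) = u**(3/2)
x(v(-2, 4))*77 + 84 = (-5 - 4*4)**(3/2)*77 + 84 = (-5 - 16)**(3/2)*77 + 84 = (-21)**(3/2)*77 + 84 = -21*I*sqrt(21)*77 + 84 = -1617*I*sqrt(21) + 84 = 84 - 1617*I*sqrt(21)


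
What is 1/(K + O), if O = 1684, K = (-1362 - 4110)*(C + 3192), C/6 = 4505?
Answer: -1/165373100 ≈ -6.0469e-9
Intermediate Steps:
C = 27030 (C = 6*4505 = 27030)
K = -165374784 (K = (-1362 - 4110)*(27030 + 3192) = -5472*30222 = -165374784)
1/(K + O) = 1/(-165374784 + 1684) = 1/(-165373100) = -1/165373100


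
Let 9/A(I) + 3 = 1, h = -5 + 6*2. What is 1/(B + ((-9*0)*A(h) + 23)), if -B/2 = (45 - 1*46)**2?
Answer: 1/21 ≈ 0.047619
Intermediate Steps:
h = 7 (h = -5 + 12 = 7)
A(I) = -9/2 (A(I) = 9/(-3 + 1) = 9/(-2) = 9*(-1/2) = -9/2)
B = -2 (B = -2*(45 - 1*46)**2 = -2*(45 - 46)**2 = -2*(-1)**2 = -2*1 = -2)
1/(B + ((-9*0)*A(h) + 23)) = 1/(-2 + (-9*0*(-9/2) + 23)) = 1/(-2 + (0*(-9/2) + 23)) = 1/(-2 + (0 + 23)) = 1/(-2 + 23) = 1/21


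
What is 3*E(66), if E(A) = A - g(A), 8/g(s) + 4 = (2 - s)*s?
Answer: 209292/1057 ≈ 198.01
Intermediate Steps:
g(s) = 8/(-4 + s*(2 - s)) (g(s) = 8/(-4 + (2 - s)*s) = 8/(-4 + s*(2 - s)))
E(A) = A + 8/(4 + A² - 2*A) (E(A) = A - (-8)/(4 + A² - 2*A) = A + 8/(4 + A² - 2*A))
3*E(66) = 3*(66 + 8/(4 + 66² - 2*66)) = 3*(66 + 8/(4 + 4356 - 132)) = 3*(66 + 8/4228) = 3*(66 + 8*(1/4228)) = 3*(66 + 2/1057) = 3*(69764/1057) = 209292/1057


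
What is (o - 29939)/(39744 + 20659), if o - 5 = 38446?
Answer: 1216/8629 ≈ 0.14092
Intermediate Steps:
o = 38451 (o = 5 + 38446 = 38451)
(o - 29939)/(39744 + 20659) = (38451 - 29939)/(39744 + 20659) = 8512/60403 = 8512*(1/60403) = 1216/8629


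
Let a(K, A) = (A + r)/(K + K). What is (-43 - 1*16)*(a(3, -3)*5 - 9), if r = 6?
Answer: 767/2 ≈ 383.50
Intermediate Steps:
a(K, A) = (6 + A)/(2*K) (a(K, A) = (A + 6)/(K + K) = (6 + A)/((2*K)) = (6 + A)*(1/(2*K)) = (6 + A)/(2*K))
(-43 - 1*16)*(a(3, -3)*5 - 9) = (-43 - 1*16)*(((½)*(6 - 3)/3)*5 - 9) = (-43 - 16)*(((½)*(⅓)*3)*5 - 9) = -59*((½)*5 - 9) = -59*(5/2 - 9) = -59*(-13/2) = 767/2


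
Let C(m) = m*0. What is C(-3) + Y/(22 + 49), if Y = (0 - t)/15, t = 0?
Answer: 0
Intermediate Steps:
C(m) = 0
Y = 0 (Y = (0 - 1*0)/15 = (0 + 0)*(1/15) = 0*(1/15) = 0)
C(-3) + Y/(22 + 49) = 0 + 0/(22 + 49) = 0 + 0/71 = 0 + 0*(1/71) = 0 + 0 = 0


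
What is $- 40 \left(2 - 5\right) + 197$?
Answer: $317$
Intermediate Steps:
$- 40 \left(2 - 5\right) + 197 = \left(-40\right) \left(-3\right) + 197 = 120 + 197 = 317$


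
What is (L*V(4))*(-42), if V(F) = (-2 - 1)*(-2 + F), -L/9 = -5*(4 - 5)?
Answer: -11340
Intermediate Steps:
L = -45 (L = -(-45)*(4 - 5) = -(-45)*(-1) = -9*5 = -45)
V(F) = 6 - 3*F (V(F) = -3*(-2 + F) = 6 - 3*F)
(L*V(4))*(-42) = -45*(6 - 3*4)*(-42) = -45*(6 - 12)*(-42) = -45*(-6)*(-42) = 270*(-42) = -11340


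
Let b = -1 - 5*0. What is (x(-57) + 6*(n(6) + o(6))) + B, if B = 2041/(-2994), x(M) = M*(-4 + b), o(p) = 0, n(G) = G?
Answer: 959033/2994 ≈ 320.32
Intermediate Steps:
b = -1 (b = -1 + 0 = -1)
x(M) = -5*M (x(M) = M*(-4 - 1) = M*(-5) = -5*M)
B = -2041/2994 (B = 2041*(-1/2994) = -2041/2994 ≈ -0.68170)
(x(-57) + 6*(n(6) + o(6))) + B = (-5*(-57) + 6*(6 + 0)) - 2041/2994 = (285 + 6*6) - 2041/2994 = (285 + 36) - 2041/2994 = 321 - 2041/2994 = 959033/2994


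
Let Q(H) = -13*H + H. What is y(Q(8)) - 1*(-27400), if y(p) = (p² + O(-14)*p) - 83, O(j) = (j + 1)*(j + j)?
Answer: 1589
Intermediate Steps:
O(j) = 2*j*(1 + j) (O(j) = (1 + j)*(2*j) = 2*j*(1 + j))
Q(H) = -12*H
y(p) = -83 + p² + 364*p (y(p) = (p² + (2*(-14)*(1 - 14))*p) - 83 = (p² + (2*(-14)*(-13))*p) - 83 = (p² + 364*p) - 83 = -83 + p² + 364*p)
y(Q(8)) - 1*(-27400) = (-83 + (-12*8)² + 364*(-12*8)) - 1*(-27400) = (-83 + (-96)² + 364*(-96)) + 27400 = (-83 + 9216 - 34944) + 27400 = -25811 + 27400 = 1589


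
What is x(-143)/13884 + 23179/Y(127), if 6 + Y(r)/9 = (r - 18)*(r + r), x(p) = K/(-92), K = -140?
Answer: 617542969/6629332320 ≈ 0.093153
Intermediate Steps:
x(p) = 35/23 (x(p) = -140/(-92) = -140*(-1/92) = 35/23)
Y(r) = -54 + 18*r*(-18 + r) (Y(r) = -54 + 9*((r - 18)*(r + r)) = -54 + 9*((-18 + r)*(2*r)) = -54 + 9*(2*r*(-18 + r)) = -54 + 18*r*(-18 + r))
x(-143)/13884 + 23179/Y(127) = (35/23)/13884 + 23179/(-54 - 324*127 + 18*127**2) = (35/23)*(1/13884) + 23179/(-54 - 41148 + 18*16129) = 35/319332 + 23179/(-54 - 41148 + 290322) = 35/319332 + 23179/249120 = 617542969/6629332320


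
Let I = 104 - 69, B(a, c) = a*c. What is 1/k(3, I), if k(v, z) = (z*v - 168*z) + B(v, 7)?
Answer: -1/5754 ≈ -0.00017379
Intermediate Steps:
I = 35
k(v, z) = -168*z + 7*v + v*z (k(v, z) = (z*v - 168*z) + v*7 = (v*z - 168*z) + 7*v = (-168*z + v*z) + 7*v = -168*z + 7*v + v*z)
1/k(3, I) = 1/(-168*35 + 7*3 + 3*35) = 1/(-5880 + 21 + 105) = 1/(-5754) = -1/5754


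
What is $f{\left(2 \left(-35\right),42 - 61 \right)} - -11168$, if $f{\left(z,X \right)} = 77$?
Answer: $11245$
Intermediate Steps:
$f{\left(2 \left(-35\right),42 - 61 \right)} - -11168 = 77 - -11168 = 77 + 11168 = 11245$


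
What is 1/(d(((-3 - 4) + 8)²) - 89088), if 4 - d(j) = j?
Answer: -1/89085 ≈ -1.1225e-5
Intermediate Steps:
d(j) = 4 - j
1/(d(((-3 - 4) + 8)²) - 89088) = 1/((4 - ((-3 - 4) + 8)²) - 89088) = 1/((4 - (-7 + 8)²) - 89088) = 1/((4 - 1*1²) - 89088) = 1/((4 - 1*1) - 89088) = 1/((4 - 1) - 89088) = 1/(3 - 89088) = 1/(-89085) = -1/89085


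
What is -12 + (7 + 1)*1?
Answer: -4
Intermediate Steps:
-12 + (7 + 1)*1 = -12 + 8*1 = -12 + 8 = -4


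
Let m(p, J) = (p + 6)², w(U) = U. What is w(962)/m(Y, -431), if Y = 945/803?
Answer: 620306258/33212169 ≈ 18.677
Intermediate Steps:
Y = 945/803 (Y = 945*(1/803) = 945/803 ≈ 1.1768)
m(p, J) = (6 + p)²
w(962)/m(Y, -431) = 962/((6 + 945/803)²) = 962/((5763/803)²) = 962/(33212169/644809) = 962*(644809/33212169) = 620306258/33212169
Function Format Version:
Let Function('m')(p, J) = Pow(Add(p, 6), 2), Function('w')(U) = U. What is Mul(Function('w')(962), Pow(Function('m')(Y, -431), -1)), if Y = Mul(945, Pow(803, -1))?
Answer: Rational(620306258, 33212169) ≈ 18.677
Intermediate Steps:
Y = Rational(945, 803) (Y = Mul(945, Rational(1, 803)) = Rational(945, 803) ≈ 1.1768)
Function('m')(p, J) = Pow(Add(6, p), 2)
Mul(Function('w')(962), Pow(Function('m')(Y, -431), -1)) = Mul(962, Pow(Pow(Add(6, Rational(945, 803)), 2), -1)) = Mul(962, Pow(Pow(Rational(5763, 803), 2), -1)) = Mul(962, Pow(Rational(33212169, 644809), -1)) = Mul(962, Rational(644809, 33212169)) = Rational(620306258, 33212169)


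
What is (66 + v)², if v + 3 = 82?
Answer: 21025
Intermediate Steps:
v = 79 (v = -3 + 82 = 79)
(66 + v)² = (66 + 79)² = 145² = 21025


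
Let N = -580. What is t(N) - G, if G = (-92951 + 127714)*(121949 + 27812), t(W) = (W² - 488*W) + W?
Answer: -5205522783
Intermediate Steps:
t(W) = W² - 487*W
G = 5206141643 (G = 34763*149761 = 5206141643)
t(N) - G = -580*(-487 - 580) - 1*5206141643 = -580*(-1067) - 5206141643 = 618860 - 5206141643 = -5205522783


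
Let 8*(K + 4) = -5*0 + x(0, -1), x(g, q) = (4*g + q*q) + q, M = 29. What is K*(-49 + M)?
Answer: 80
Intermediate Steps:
x(g, q) = q + q² + 4*g (x(g, q) = (4*g + q²) + q = (q² + 4*g) + q = q + q² + 4*g)
K = -4 (K = -4 + (-5*0 + (-1 + (-1)² + 4*0))/8 = -4 + (0 + (-1 + 1 + 0))/8 = -4 + (0 + 0)/8 = -4 + (⅛)*0 = -4 + 0 = -4)
K*(-49 + M) = -4*(-49 + 29) = -4*(-20) = 80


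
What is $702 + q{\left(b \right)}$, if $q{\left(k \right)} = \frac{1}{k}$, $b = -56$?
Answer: $\frac{39311}{56} \approx 701.98$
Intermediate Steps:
$702 + q{\left(b \right)} = 702 + \frac{1}{-56} = 702 - \frac{1}{56} = \frac{39311}{56}$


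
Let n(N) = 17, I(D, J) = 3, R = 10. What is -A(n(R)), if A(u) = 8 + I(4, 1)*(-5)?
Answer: 7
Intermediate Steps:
A(u) = -7 (A(u) = 8 + 3*(-5) = 8 - 15 = -7)
-A(n(R)) = -1*(-7) = 7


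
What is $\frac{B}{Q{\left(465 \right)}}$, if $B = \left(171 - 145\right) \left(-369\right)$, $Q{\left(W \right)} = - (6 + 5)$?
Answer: $\frac{9594}{11} \approx 872.18$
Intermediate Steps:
$Q{\left(W \right)} = -11$ ($Q{\left(W \right)} = \left(-1\right) 11 = -11$)
$B = -9594$ ($B = 26 \left(-369\right) = -9594$)
$\frac{B}{Q{\left(465 \right)}} = - \frac{9594}{-11} = \left(-9594\right) \left(- \frac{1}{11}\right) = \frac{9594}{11}$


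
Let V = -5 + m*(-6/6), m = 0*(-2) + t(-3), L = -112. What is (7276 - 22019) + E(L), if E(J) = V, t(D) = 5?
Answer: -14753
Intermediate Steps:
m = 5 (m = 0*(-2) + 5 = 0 + 5 = 5)
V = -10 (V = -5 + 5*(-6/6) = -5 + 5*(-6*1/6) = -5 + 5*(-1) = -5 - 5 = -10)
E(J) = -10
(7276 - 22019) + E(L) = (7276 - 22019) - 10 = -14743 - 10 = -14753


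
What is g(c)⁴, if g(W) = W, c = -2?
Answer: 16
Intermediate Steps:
g(c)⁴ = (-2)⁴ = 16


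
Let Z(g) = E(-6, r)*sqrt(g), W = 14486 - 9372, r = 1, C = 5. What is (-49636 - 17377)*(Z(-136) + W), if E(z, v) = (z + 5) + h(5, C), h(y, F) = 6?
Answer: -342704482 - 670130*I*sqrt(34) ≈ -3.427e+8 - 3.9075e+6*I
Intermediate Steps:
E(z, v) = 11 + z (E(z, v) = (z + 5) + 6 = (5 + z) + 6 = 11 + z)
W = 5114
Z(g) = 5*sqrt(g) (Z(g) = (11 - 6)*sqrt(g) = 5*sqrt(g))
(-49636 - 17377)*(Z(-136) + W) = (-49636 - 17377)*(5*sqrt(-136) + 5114) = -67013*(5*(2*I*sqrt(34)) + 5114) = -67013*(10*I*sqrt(34) + 5114) = -67013*(5114 + 10*I*sqrt(34)) = -342704482 - 670130*I*sqrt(34)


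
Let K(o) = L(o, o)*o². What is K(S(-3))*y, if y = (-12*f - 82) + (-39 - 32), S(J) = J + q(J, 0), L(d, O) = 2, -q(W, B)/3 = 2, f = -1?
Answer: -22842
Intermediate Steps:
q(W, B) = -6 (q(W, B) = -3*2 = -6)
S(J) = -6 + J (S(J) = J - 6 = -6 + J)
y = -141 (y = (-12*(-1) - 82) + (-39 - 32) = (12 - 82) - 71 = -70 - 71 = -141)
K(o) = 2*o²
K(S(-3))*y = (2*(-6 - 3)²)*(-141) = (2*(-9)²)*(-141) = (2*81)*(-141) = 162*(-141) = -22842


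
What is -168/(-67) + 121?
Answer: 8275/67 ≈ 123.51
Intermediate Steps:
-168/(-67) + 121 = -168*(-1)/67 + 121 = -3*(-56/67) + 121 = 168/67 + 121 = 8275/67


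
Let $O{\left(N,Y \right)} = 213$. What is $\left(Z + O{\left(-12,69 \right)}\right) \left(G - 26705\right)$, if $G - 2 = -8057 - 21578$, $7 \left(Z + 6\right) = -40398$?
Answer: $\frac{2194308762}{7} \approx 3.1347 \cdot 10^{8}$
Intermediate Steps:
$Z = - \frac{40440}{7}$ ($Z = -6 + \frac{1}{7} \left(-40398\right) = -6 - \frac{40398}{7} = - \frac{40440}{7} \approx -5777.1$)
$G = -29633$ ($G = 2 - 29635 = -29633$)
$\left(Z + O{\left(-12,69 \right)}\right) \left(G - 26705\right) = \left(- \frac{40440}{7} + 213\right) \left(-29633 - 26705\right) = \left(- \frac{38949}{7}\right) \left(-56338\right) = \frac{2194308762}{7}$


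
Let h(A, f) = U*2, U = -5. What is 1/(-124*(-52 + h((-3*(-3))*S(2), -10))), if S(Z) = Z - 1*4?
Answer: 1/7688 ≈ 0.00013007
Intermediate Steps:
S(Z) = -4 + Z (S(Z) = Z - 4 = -4 + Z)
h(A, f) = -10 (h(A, f) = -5*2 = -10)
1/(-124*(-52 + h((-3*(-3))*S(2), -10))) = 1/(-124*(-52 - 10)) = 1/(-124*(-62)) = 1/7688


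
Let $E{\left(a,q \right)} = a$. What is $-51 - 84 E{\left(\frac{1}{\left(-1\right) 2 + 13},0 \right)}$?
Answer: $- \frac{645}{11} \approx -58.636$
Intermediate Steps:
$-51 - 84 E{\left(\frac{1}{\left(-1\right) 2 + 13},0 \right)} = -51 - \frac{84}{\left(-1\right) 2 + 13} = -51 - \frac{84}{-2 + 13} = -51 - \frac{84}{11} = - \frac{645}{11}$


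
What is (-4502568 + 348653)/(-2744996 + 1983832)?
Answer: 4153915/761164 ≈ 5.4573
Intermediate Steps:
(-4502568 + 348653)/(-2744996 + 1983832) = -4153915/(-761164) = -4153915*(-1/761164) = 4153915/761164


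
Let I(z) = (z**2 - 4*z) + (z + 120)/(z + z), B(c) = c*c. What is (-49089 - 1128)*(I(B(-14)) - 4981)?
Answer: -160688223309/98 ≈ -1.6397e+9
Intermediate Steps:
B(c) = c**2
I(z) = z**2 - 4*z + (120 + z)/(2*z) (I(z) = (z**2 - 4*z) + (120 + z)/((2*z)) = (z**2 - 4*z) + (120 + z)*(1/(2*z)) = (z**2 - 4*z) + (120 + z)/(2*z) = z**2 - 4*z + (120 + z)/(2*z))
(-49089 - 1128)*(I(B(-14)) - 4981) = (-49089 - 1128)*((1/2 + ((-14)**2)**2 - 4*(-14)**2 + 60/((-14)**2)) - 4981) = -50217*((1/2 + 196**2 - 4*196 + 60/196) - 4981) = -50217*((1/2 + 38416 - 784 + 60*(1/196)) - 4981) = -50217*((1/2 + 38416 - 784 + 15/49) - 4981) = -50217*(3688015/98 - 4981) = -50217*3199877/98 = -160688223309/98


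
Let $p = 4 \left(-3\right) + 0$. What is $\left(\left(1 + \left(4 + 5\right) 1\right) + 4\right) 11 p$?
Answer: $-1848$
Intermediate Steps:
$p = -12$ ($p = -12 + 0 = -12$)
$\left(\left(1 + \left(4 + 5\right) 1\right) + 4\right) 11 p = \left(\left(1 + \left(4 + 5\right) 1\right) + 4\right) 11 \left(-12\right) = \left(\left(1 + 9 \cdot 1\right) + 4\right) 11 \left(-12\right) = \left(\left(1 + 9\right) + 4\right) 11 \left(-12\right) = \left(10 + 4\right) 11 \left(-12\right) = 14 \cdot 11 \left(-12\right) = 154 \left(-12\right) = -1848$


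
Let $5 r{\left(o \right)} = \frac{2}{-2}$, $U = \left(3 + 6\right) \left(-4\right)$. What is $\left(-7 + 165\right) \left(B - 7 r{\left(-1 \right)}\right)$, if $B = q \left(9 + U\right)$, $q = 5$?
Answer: $- \frac{105544}{5} \approx -21109.0$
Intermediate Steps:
$U = -36$ ($U = 9 \left(-4\right) = -36$)
$r{\left(o \right)} = - \frac{1}{5}$ ($r{\left(o \right)} = \frac{2 \frac{1}{-2}}{5} = \frac{2 \left(- \frac{1}{2}\right)}{5} = \frac{1}{5} \left(-1\right) = - \frac{1}{5}$)
$B = -135$ ($B = 5 \left(9 - 36\right) = 5 \left(-27\right) = -135$)
$\left(-7 + 165\right) \left(B - 7 r{\left(-1 \right)}\right) = \left(-7 + 165\right) \left(-135 - - \frac{7}{5}\right) = 158 \left(-135 + \frac{7}{5}\right) = 158 \left(- \frac{668}{5}\right) = - \frac{105544}{5}$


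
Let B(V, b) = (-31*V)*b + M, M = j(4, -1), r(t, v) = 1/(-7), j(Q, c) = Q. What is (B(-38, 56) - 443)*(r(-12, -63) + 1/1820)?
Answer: -2424573/260 ≈ -9325.3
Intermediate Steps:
r(t, v) = -⅐
M = 4
B(V, b) = 4 - 31*V*b (B(V, b) = (-31*V)*b + 4 = -31*V*b + 4 = 4 - 31*V*b)
(B(-38, 56) - 443)*(r(-12, -63) + 1/1820) = ((4 - 31*(-38)*56) - 443)*(-⅐ + 1/1820) = ((4 + 65968) - 443)*(-⅐ + 1/1820) = (65972 - 443)*(-37/260) = 65529*(-37/260) = -2424573/260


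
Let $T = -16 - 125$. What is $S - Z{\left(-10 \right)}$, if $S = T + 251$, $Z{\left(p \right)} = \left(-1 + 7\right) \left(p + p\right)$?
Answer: $230$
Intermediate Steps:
$T = -141$
$Z{\left(p \right)} = 12 p$ ($Z{\left(p \right)} = 6 \cdot 2 p = 12 p$)
$S = 110$ ($S = -141 + 251 = 110$)
$S - Z{\left(-10 \right)} = 110 - 12 \left(-10\right) = 110 - -120 = 110 + 120 = 230$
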